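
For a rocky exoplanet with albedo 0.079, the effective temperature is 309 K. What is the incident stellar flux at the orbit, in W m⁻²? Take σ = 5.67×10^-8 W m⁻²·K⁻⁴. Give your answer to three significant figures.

2250 W m⁻²

Invert the energy balance for S: S = 4σT⁴/(1−α).
σT⁴ = 5.67×10⁻⁸·(309)⁴ = 516.9 W m⁻².
S = 4·516.9/0.921 = 2245 W m⁻².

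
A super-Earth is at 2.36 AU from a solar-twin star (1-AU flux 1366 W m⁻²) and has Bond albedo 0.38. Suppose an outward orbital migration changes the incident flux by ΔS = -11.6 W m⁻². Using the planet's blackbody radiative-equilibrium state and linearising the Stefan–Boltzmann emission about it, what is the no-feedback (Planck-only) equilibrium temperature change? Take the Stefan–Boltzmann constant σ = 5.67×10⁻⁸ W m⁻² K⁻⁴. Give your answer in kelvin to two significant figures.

By the inverse-square law, S = 1366/2.36² = 245.3 W m⁻².
The baseline emission temperature is T_e = 160.9 K.
Only a fraction (1−α) is absorbed and it's spread over 4πR², so ΔF = (1−α)ΔS/4 = -1.798 W m⁻².
Linearising σT⁴ gives d(σT⁴)/dT = 4σT_e³ = 0.9450 W m⁻² per K.
Hence the no-feedback warming is ΔF/(4σT_e³) = -1.90 K.

-1.9 K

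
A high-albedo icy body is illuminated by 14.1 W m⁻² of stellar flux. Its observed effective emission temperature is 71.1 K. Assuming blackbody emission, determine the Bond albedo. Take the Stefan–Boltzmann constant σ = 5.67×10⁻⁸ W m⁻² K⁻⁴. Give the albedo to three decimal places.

0.589

Energy balance: S(1−α)/4 = σT⁴, so 1−α = 4σT⁴/S.
σT⁴ = 1.449 W m⁻², so 4σT⁴ = 5.796 W m⁻².
Hence α = 1 − 5.796/14.10 = 0.5889.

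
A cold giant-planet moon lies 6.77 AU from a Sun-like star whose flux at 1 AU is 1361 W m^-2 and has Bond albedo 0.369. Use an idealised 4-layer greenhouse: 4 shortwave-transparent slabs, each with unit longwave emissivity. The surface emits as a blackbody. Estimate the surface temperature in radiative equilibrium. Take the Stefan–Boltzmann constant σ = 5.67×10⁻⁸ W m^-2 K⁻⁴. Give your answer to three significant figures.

143 kelvin

Flux at the orbit: S = 1361/(6.77)² = 29.69 W m^-2.
Top-of-atmosphere balance: σT_e⁴ = S(1−α)/4 = 4.684 W m^-2 → T_e = 95.34 K.
Layer-by-layer balance gives σT_s⁴ = (N+1)σT_e⁴, so T_s = 5^¼·95.34 = 142.6 K.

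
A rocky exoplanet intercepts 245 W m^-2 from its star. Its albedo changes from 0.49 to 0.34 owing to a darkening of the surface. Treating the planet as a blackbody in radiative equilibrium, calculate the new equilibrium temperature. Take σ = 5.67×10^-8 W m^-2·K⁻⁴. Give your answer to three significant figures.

With the new albedo, S(1−α₂)/4 = 40.42 W m^-2, so T₂ = 163.4 K.

163 K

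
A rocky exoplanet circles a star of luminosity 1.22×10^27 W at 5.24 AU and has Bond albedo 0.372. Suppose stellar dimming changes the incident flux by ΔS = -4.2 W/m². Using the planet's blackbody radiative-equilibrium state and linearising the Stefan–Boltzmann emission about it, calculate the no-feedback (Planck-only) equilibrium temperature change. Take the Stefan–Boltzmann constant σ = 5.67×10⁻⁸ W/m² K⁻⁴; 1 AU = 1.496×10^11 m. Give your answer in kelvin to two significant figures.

d = 5.24 × 1.496×10^11 m = 7.839×10^11 m.
Spreading L over a sphere of radius d: S = 1.22×10^27/(4π·7.84×10^11²) = 158.0 W/m².
Reference equilibrium: T_e = [S(1−α)/(4σ)]^(1/4) = 144.6 K.
Only a fraction (1−α) is absorbed and it's spread over 4πR², so ΔF = (1−α)ΔS/4 = -0.6594 W/m².
The Planck feedback parameter is 4σT_e³ = 0.6860 W/m²/K.
ΔT₀ = ΔF/λ_P = -0.6594/0.6860 = -0.961 K.

-0.96 kelvin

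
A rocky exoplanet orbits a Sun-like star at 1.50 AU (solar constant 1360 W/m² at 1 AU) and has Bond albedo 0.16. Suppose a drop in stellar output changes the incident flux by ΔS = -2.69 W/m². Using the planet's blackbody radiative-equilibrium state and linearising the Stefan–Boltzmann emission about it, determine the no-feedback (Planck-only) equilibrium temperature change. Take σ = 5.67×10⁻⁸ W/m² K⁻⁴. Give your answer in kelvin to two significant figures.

-0.24 kelvin

Irradiance scales as 1/d², so S = 1360 W/m² × (1/1.50)² = 604.4 W/m².
Reference equilibrium: T_e = [S(1−α)/(4σ)]^(1/4) = 217.5 K.
TOA radiative forcing: ΔF = (1−α)ΔS/4 = 0.84·(-2.69)/4 = -0.5649 W/m².
Linearising σT⁴ gives d(σT⁴)/dT = 4σT_e³ = 2.334 W/m² per K.
ΔT₀ = ΔF/λ_P = -0.5649/2.334 = -0.242 K.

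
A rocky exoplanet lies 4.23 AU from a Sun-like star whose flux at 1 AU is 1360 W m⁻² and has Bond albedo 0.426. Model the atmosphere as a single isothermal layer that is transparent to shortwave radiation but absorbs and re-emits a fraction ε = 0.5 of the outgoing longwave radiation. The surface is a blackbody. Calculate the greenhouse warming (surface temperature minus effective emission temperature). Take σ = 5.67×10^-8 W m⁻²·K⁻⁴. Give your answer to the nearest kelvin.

9 kelvin

Irradiance scales as 1/d², so S = 1360 W m⁻² × (1/4.23)² = 76.01 W m⁻².
The planet radiates to space at T_e = [S(1−α)/(4σ)]^(1/4) = 117.8 K.
The surface balance (absorbed SW + ε·downward IR = σT_s⁴) with T_a⁴ = T_s⁴/2 reduces to T_s = T_e·[2/(2−ε)]^¼ = 126.6 K.
T_s − T_e = 126.6 − 117.8 = 8.782 K.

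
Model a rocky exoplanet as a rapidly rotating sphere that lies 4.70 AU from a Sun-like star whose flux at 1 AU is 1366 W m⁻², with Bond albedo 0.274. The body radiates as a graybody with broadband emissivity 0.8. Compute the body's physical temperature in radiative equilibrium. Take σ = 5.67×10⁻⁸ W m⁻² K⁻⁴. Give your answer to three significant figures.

By the inverse-square law, S = 1366/4.70² = 61.84 W m⁻².
Averaging over the sphere, the absorbed flux is S(1−α)/4 = 11.22 W m⁻².
Equating to εσT⁴ with ε = 0.8: T = (11.22/0.8σ)^(1/4) = 125.4 K.

125 K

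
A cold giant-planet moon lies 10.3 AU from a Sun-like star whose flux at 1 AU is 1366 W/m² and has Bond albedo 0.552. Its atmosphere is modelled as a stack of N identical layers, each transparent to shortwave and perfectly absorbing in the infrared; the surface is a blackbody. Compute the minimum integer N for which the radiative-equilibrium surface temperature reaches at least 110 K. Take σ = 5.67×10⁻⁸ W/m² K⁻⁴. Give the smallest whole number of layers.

5

Irradiance scales as 1/d², so S = 1366 W/m² × (1/10.3)² = 12.88 W/m².
Top-of-atmosphere balance: σT_e⁴ = S(1−α)/4 = 1.442 W/m² → T_e = 71.02 K.
Since T_s⁴ = (N+1)T_e⁴, we need N ≥ (T_s/T_e)⁴ − 1 = 4.757.
The minimum whole number is N = 5.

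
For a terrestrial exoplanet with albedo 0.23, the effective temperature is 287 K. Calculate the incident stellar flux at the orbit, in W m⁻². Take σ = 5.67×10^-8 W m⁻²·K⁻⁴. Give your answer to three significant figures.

2000 W m⁻²

From S(1−α)/4 = σT⁴: S = 4σT⁴/(1−α).
σT⁴ = 5.67×10⁻⁸·(287)⁴ = 384.7 W m⁻².
S = 4·384.7/0.77 = 1998 W m⁻².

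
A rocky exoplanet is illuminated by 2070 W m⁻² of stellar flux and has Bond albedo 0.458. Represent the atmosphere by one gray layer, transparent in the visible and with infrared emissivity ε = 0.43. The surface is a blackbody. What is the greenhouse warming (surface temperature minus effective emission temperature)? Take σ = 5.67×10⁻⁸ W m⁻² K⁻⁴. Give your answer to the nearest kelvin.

17 K

Effective emission temperature (TOA balance): σT_e⁴ = S(1−α)/4 = 280.5 W m⁻² → T_e = 265.2 K.
The surface balance (absorbed SW + ε·downward IR = σT_s⁴) with T_a⁴ = T_s⁴/2 reduces to T_s = T_e·[2/(2−ε)]^¼ = 281.8 K.
T_s − T_e = 281.8 − 265.2 = 16.55 K.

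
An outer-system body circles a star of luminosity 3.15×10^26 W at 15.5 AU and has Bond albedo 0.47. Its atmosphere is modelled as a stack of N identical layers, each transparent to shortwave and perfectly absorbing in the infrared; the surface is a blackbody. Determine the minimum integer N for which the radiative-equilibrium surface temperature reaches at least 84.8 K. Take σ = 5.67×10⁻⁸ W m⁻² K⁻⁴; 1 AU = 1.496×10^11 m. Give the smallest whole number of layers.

4

Orbital distance: d = 15.5 AU = 2.319×10^12 m.
S = L/(4πd²) = 4.662 W m⁻².
OLR = S(1−α)/4 = 0.6177 W m⁻²; the top layer radiates at T_e = 57.45 K.
Since T_s⁴ = (N+1)T_e⁴, we need N ≥ (T_s/T_e)⁴ − 1 = 3.747.
So N ≥ 3.747; the smallest integer is N = 4.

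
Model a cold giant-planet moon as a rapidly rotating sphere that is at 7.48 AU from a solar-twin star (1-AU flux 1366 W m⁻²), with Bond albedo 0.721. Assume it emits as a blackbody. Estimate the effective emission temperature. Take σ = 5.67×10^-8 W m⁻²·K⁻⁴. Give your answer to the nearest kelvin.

Irradiance scales as 1/d², so S = 1366 W m⁻² × (1/7.48)² = 24.41 W m⁻².
Averaging over the sphere, the absorbed flux is S(1−α)/4 = 1.703 W m⁻².
Balancing against σT⁴: T = (1.703/5.67×10⁻⁸)^(1/4) = 74.03 K.

74 kelvin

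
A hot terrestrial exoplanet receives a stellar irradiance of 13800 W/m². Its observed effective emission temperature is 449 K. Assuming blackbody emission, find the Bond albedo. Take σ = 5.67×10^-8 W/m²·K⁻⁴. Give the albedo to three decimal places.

0.332

Energy balance: S(1−α)/4 = σT⁴, so 1−α = 4σT⁴/S.
4σT⁴ = 4·5.67×10⁻⁸·(449)⁴ = 9218 W/m².
1−α = 9218/13800 = 0.6680, so α = 0.3320.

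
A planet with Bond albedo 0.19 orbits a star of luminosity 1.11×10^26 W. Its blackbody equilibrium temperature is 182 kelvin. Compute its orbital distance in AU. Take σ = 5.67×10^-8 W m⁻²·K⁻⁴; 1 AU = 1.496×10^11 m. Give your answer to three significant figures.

The flux needed for this T is 4σT⁴/(1−0.19) = 307.2 W m⁻².
From L = 4πd²S, d = √(1.11×10^26/(4π·307.2)) = 1.696×10^11 m = 1.133 AU.

1.13 AU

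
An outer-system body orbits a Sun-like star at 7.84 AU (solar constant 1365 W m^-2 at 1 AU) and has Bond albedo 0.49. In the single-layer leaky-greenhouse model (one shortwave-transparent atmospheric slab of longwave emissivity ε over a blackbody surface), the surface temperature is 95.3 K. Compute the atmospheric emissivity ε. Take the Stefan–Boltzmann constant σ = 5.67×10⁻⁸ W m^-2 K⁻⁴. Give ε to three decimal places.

0.789

Irradiance scales as 1/d², so S = 1365 W m^-2 × (1/7.84)² = 22.21 W m^-2.
First, T_e = [22.21·(1−0.49)/(4σ)]^(1/4) = 84.06 K.
Inverting T_s⁴ = 2T_e⁴/(2−ε): (T_e/T_s)⁴ = 0.6054, so ε = 2(1 − 0.6054) = 0.7892.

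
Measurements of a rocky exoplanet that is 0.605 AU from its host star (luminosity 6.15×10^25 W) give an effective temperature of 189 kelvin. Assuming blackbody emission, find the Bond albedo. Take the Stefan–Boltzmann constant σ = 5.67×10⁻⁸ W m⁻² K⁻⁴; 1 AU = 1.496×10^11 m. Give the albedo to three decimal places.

Orbital distance: d = 0.605 AU = 9.051×10^10 m.
Flux at the orbit: S = L/(4πd²) = 6.15×10^25/(4π·(9.05×10^10)²) = 597.4 W m⁻².
From σT⁴ = S(1−α)/4 we invert for α: 1−α = 4σT⁴/S.
4σT⁴ = 4·5.67×10⁻⁸·(189)⁴ = 289.4 W m⁻².
1−α = 289.4/597.4 = 0.4844, so α = 0.5156.

0.516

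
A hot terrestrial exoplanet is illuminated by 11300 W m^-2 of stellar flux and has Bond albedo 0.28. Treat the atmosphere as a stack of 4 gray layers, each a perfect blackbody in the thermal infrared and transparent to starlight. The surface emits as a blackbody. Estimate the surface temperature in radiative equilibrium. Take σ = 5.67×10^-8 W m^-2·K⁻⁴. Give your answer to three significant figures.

The effective emission temperature is T_e = [S(1−α)/(4σ)]^¼ = 435.2 K.
For an N-layer opaque stack, T_s⁴ = (N+1)T_e⁴, hence T_s = (5)^(1/4)×435.2 K = 650.8 K.

651 K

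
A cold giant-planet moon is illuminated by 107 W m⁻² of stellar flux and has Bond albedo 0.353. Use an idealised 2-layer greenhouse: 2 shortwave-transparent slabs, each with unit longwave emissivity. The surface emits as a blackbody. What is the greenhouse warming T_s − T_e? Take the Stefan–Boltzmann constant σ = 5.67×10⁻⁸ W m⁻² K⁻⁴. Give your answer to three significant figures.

OLR = S(1−α)/4 = 17.31 W m⁻²; the top layer radiates at T_e = 132.2 K.
Surface: T_s = (3)^¼·T_e = 174.0 K.
So the greenhouse effect raises the surface by 174.0 − 132.2 = 41.78 K.

41.8 K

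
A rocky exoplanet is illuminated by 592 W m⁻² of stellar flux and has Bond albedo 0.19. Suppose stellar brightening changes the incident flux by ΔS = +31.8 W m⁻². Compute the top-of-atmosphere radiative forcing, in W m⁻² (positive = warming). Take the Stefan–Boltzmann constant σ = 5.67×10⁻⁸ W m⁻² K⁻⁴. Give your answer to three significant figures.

6.44 W m⁻²

Only a fraction (1−α) is absorbed and it's spread over 4πR², so ΔF = (1−α)ΔS/4 = 6.440 W m⁻².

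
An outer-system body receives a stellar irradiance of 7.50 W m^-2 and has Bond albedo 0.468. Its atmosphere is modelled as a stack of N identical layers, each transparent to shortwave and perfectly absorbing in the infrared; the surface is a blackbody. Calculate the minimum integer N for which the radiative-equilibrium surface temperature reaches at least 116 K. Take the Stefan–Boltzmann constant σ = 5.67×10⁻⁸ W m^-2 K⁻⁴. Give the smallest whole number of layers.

Top-of-atmosphere balance: σT_e⁴ = S(1−α)/4 = 0.9975 W m^-2 → T_e = 64.76 K.
Since T_s⁴ = (N+1)T_e⁴, we need N ≥ (T_s/T_e)⁴ − 1 = 9.292.
Rounding up, N = 10.

10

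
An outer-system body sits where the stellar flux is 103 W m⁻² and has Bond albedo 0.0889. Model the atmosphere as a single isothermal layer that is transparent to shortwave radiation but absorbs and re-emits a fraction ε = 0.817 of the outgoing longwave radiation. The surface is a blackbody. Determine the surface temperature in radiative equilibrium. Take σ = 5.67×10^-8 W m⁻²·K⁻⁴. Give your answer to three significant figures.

At the top of the atmosphere, σT_e⁴ = S(1−α)/4 = 23.46 W m⁻², giving T_e = 142.6 K.
Surface balance with a leaky layer gives σT_s⁴ = σT_e⁴·2/(2−ε), so T_s = T_e·[2/(2−0.817)]^(1/4) = 162.6 K.

163 K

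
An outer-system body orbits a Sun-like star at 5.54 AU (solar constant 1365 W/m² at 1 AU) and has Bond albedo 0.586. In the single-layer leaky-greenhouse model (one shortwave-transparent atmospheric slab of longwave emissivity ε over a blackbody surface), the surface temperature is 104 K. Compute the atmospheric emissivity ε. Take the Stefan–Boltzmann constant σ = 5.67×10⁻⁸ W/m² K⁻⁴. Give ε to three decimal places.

0.612

By the inverse-square law, S = 1365/5.54² = 44.47 W/m².
TOA balance gives T_e = 94.92 K.
Inverting T_s⁴ = 2T_e⁴/(2−ε): (T_e/T_s)⁴ = 0.6940, so ε = 2(1 − 0.6940) = 0.6121.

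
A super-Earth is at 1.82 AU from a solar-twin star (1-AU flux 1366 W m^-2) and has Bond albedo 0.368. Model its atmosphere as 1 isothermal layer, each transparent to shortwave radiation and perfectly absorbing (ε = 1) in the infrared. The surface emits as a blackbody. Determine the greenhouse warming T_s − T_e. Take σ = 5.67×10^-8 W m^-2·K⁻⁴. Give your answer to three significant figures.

34.8 K

Irradiance scales as 1/d², so S = 1366 W m^-2 × (1/1.82)² = 412.4 W m^-2.
Top-of-atmosphere balance: σT_e⁴ = S(1−α)/4 = 65.16 W m^-2 → T_e = 184.1 K.
T_s = (N+1)^(1/4)·T_e = 219.0 K.
Warming: T_s − T_e = 34.84 K.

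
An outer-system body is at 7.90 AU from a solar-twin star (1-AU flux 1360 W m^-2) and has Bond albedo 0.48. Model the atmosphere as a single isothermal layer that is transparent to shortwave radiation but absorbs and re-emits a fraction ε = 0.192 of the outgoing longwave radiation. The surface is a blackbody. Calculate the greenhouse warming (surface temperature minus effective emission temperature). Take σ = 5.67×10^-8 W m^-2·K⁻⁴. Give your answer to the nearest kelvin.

2 kelvin

By the inverse-square law, S = 1360/7.90² = 21.79 W m^-2.
Effective emission temperature (TOA balance): σT_e⁴ = S(1−α)/4 = 2.833 W m^-2 → T_e = 84.07 K.
For a single slab of emissivity ε, T_s⁴ = 2T_e⁴/(2−ε); thus T_s = 84.07·(1.106)^(1/4) = 86.22 K.
The atmosphere warms the surface by 2.148 K.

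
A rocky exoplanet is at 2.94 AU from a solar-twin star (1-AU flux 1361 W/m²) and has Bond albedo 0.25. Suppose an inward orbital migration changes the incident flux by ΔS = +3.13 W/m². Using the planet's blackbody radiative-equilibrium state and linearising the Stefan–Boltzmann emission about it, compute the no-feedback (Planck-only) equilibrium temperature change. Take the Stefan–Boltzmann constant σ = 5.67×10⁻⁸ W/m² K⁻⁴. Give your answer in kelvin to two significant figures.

0.75 K

By the inverse-square law, S = 1361/2.94² = 157.5 W/m².
Reference equilibrium: T_e = [S(1−α)/(4σ)]^(1/4) = 151.1 K.
ΔF = Δ[S(1−α)]/4 = (1−0.25)·+3.13/4 = 0.5869 W/m².
Linearising σT⁴ gives d(σT⁴)/dT = 4σT_e³ = 0.7818 W/m² per K.
So ΔT₀ = 0.5869/0.7818 = 0.751 K.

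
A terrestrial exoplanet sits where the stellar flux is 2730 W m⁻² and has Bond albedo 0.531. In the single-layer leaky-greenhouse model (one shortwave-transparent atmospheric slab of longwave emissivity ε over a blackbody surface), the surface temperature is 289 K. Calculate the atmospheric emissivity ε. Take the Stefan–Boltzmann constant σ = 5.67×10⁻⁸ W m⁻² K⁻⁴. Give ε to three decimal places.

0.381

Effective temperature: T_e = [S(1−α)/(4σ)]^(1/4) = 274.1 K.
Since (2−ε)/2 = (T_e/T_s)⁴ = 0.8093, ε = 0.3814.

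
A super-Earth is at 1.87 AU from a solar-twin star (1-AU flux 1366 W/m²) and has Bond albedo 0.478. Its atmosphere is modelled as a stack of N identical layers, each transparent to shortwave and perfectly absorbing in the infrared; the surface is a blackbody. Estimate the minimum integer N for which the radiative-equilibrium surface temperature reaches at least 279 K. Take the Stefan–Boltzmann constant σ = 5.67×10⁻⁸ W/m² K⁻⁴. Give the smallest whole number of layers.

6

Flux at the orbit: S = 1366/(1.87)² = 390.6 W/m².
Top-of-atmosphere balance: σT_e⁴ = S(1−α)/4 = 50.98 W/m² → T_e = 173.2 K.
Since T_s⁴ = (N+1)T_e⁴, we need N ≥ (T_s/T_e)⁴ − 1 = 5.739.
The minimum whole number is N = 6.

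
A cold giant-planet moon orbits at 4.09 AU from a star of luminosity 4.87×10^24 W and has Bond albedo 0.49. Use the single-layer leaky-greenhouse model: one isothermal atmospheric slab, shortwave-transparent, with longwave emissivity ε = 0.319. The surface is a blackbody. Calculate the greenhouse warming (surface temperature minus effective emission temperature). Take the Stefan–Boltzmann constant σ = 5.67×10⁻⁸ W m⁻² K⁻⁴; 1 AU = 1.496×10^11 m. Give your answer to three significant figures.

d = 4.09 × 1.496×10^11 m = 6.119×10^11 m.
Spreading L over a sphere of radius d: S = 4.87×10^24/(4π·6.12×10^11²) = 1.035 W m⁻².
The planet radiates to space at T_e = [S(1−α)/(4σ)]^(1/4) = 39.06 K.
Surface balance with a leaky layer gives σT_s⁴ = σT_e⁴·2/(2−ε), so T_s = T_e·[2/(2−0.319)]^(1/4) = 40.79 K.
Greenhouse warming: T_s − T_e = 1.734 K.

1.73 K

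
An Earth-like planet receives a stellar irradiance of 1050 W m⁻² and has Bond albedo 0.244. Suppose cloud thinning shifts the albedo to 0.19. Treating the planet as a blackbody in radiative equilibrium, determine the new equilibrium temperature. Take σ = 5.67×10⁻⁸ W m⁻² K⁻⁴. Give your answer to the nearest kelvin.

247 K

T₂ = [S(1−α₂)/(4σ)]^(1/4) = [1050·0.81/(4σ)]^(1/4) = 247.5 K.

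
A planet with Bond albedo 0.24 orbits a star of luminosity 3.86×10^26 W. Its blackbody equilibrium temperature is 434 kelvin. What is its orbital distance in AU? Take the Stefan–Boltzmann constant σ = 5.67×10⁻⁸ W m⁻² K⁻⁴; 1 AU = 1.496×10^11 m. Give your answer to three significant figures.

Energy balance gives S = 4σT⁴/(1−α) = 10590 W m⁻².
S = L/(4πd²) → d = √(L/4πS) = √(3.86×10^26/(4π·10590)) = 5.386×10^10 m = 0.3601 AU.

0.360 AU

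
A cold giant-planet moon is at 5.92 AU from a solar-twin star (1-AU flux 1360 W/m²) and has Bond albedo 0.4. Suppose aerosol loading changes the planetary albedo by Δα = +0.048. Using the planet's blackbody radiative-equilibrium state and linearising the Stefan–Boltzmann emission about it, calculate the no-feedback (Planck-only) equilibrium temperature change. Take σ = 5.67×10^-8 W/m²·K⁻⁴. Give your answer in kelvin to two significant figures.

Irradiance scales as 1/d², so S = 1360 W/m² × (1/5.92)² = 38.81 W/m².
Unperturbed T_e = [38.81·(1−0.4)/(4σ)]^¼ = 100.7 K.
The change in absorbed flux is Δ[S(1−α)/4] = −SΔα/4 = -0.4657 W/m².
The Planck feedback parameter is 4σT_e³ = 0.2313 W/m²/K.
ΔT₀ = ΔF/λ_P = -0.4657/0.2313 = -2.01 K.

-2.0 K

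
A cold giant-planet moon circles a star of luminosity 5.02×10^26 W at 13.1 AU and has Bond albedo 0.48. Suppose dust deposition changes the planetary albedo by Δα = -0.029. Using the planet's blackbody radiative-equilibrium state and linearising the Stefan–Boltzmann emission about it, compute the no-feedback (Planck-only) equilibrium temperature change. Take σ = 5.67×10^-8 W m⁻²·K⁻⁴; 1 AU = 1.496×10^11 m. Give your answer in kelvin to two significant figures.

Orbital distance: d = 13.1 AU = 1.960×10^12 m.
Flux at the orbit: S = L/(4πd²) = 5.02×10^26/(4π·(1.96×10^12)²) = 10.40 W m⁻².
The baseline emission temperature is T_e = 69.88 K.
The change in absorbed flux is Δ[S(1−α)/4] = −SΔα/4 = 0.07541 W m⁻².
The Planck feedback parameter is 4σT_e³ = 0.07740 W m⁻²/K.
ΔT₀ = ΔF/λ_P = 0.07541/0.07740 = 0.974 K.

0.97 kelvin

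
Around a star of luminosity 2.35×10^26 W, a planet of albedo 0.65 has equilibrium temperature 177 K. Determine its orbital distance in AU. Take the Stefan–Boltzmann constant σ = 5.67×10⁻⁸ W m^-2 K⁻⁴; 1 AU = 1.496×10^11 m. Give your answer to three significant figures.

1.15 AU

Energy balance gives S = 4σT⁴/(1−α) = 636.0 W m^-2.
S = L/(4πd²) → d = √(L/4πS) = √(2.35×10^26/(4π·636.0)) = 1.715×10^11 m = 1.146 AU.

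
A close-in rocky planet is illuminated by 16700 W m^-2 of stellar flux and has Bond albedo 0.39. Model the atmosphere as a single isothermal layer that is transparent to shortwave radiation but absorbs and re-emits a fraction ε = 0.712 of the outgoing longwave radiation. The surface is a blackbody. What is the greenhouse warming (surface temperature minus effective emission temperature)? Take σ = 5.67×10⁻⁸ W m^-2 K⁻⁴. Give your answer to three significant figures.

Effective emission temperature (TOA balance): σT_e⁴ = S(1−α)/4 = 2547 W m^-2 → T_e = 460.4 K.
For a single slab of emissivity ε, T_s⁴ = 2T_e⁴/(2−ε); thus T_s = 460.4·(1.553)^(1/4) = 513.9 K.
Greenhouse warming: T_s − T_e = 53.54 K.

53.5 K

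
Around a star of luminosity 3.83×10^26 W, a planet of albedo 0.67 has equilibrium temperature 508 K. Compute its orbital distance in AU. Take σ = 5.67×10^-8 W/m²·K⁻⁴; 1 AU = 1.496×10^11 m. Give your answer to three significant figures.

Required flux: S = 4σT⁴/(1−α) = 45770 W/m².
S = L/(4πd²) → d = √(L/4πS) = √(3.83×10^26/(4π·45770)) = 2.580×10^10 m = 0.1725 AU.

0.172 AU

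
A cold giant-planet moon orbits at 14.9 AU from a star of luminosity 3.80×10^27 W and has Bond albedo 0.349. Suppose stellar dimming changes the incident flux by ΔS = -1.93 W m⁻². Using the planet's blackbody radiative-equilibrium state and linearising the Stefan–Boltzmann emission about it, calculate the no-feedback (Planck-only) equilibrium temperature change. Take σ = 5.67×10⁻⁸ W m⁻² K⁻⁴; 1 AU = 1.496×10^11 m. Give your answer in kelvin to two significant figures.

d = 14.9 × 1.496×10^11 m = 2.229×10^12 m.
Spreading L over a sphere of radius d: S = 3.80×10^27/(4π·2.23×10^12²) = 60.86 W m⁻².
The baseline emission temperature is T_e = 115.0 K.
ΔF = Δ[S(1−α)]/4 = (1−0.349)·-1.93/4 = -0.3141 W m⁻².
Planck response: λ_P = 4σT_e³ = 4·5.67×10⁻⁸·(115.0)³ = 0.3446 W m⁻²/K.
Hence the no-feedback warming is ΔF/(4σT_e³) = -0.911 K.

-0.91 K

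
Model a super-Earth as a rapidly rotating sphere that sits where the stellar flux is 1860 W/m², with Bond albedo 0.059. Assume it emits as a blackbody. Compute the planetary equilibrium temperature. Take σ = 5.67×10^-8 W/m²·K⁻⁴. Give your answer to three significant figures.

Averaging over the sphere, the absorbed flux is S(1−α)/4 = 437.6 W/m².
Balancing against σT⁴: T = (437.6/5.67×10⁻⁸)^(1/4) = 296.4 K.

296 K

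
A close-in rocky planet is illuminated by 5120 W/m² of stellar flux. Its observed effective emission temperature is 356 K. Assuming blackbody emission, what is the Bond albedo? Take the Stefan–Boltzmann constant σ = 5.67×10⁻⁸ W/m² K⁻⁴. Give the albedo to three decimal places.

0.289

Rearranging the radiative balance, α = 1 − 4σT⁴/S.
4σT⁴ = 4·5.67×10⁻⁸·(356)⁴ = 3643 W/m².
Hence α = 1 − 3643/5120 = 0.2885.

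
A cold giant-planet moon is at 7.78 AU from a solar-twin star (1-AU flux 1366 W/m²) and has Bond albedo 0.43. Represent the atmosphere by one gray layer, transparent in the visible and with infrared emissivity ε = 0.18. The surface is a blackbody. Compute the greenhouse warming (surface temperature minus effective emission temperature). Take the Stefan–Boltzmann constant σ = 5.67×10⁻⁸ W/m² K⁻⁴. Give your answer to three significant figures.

Irradiance scales as 1/d², so S = 1366 W/m² × (1/7.78)² = 22.57 W/m².
The planet radiates to space at T_e = [S(1−α)/(4σ)]^(1/4) = 86.78 K.
Surface balance with a leaky layer gives σT_s⁴ = σT_e⁴·2/(2−ε), so T_s = T_e·[2/(2−0.18)]^(1/4) = 88.85 K.
The atmosphere warms the surface by 2.070 K.

2.07 K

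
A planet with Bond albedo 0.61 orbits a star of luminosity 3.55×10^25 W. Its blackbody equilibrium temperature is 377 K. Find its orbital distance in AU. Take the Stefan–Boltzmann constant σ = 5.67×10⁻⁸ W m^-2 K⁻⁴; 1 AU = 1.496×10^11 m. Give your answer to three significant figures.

0.104 AU

Energy balance gives S = 4σT⁴/(1−α) = 11750 W m^-2.
S = L/(4πd²) → d = √(L/4πS) = √(3.55×10^25/(4π·11750)) = 1.551×10^10 m = 0.1037 AU.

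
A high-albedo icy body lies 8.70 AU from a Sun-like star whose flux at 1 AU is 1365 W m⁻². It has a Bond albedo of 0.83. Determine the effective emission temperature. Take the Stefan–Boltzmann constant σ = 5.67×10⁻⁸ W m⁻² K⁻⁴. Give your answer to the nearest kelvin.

Flux at the orbit: S = 1365/(8.70)² = 18.03 W m⁻².
Absorbed flux (global mean): S(1−α)/4 = 18.03·0.17/4 = 0.7664 W m⁻².
In equilibrium σT⁴ equals this, so T = 60.64 K.

61 K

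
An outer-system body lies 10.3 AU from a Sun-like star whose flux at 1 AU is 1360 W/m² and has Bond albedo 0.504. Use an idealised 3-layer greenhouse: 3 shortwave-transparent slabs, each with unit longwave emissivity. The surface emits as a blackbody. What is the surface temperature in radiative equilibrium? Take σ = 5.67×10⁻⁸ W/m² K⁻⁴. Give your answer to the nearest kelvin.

103 K

Irradiance scales as 1/d², so S = 1360 W/m² × (1/10.3)² = 12.82 W/m².
The effective emission temperature is T_e = [S(1−α)/(4σ)]^¼ = 72.77 K.
For an N-layer opaque stack, T_s⁴ = (N+1)T_e⁴, hence T_s = (4)^(1/4)×72.77 K = 102.9 K.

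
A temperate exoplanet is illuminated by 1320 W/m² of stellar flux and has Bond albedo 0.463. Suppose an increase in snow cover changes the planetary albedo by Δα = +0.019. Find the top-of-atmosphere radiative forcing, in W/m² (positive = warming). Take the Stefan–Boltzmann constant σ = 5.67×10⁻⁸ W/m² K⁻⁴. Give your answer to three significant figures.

-6.27 W/m²

ΔF = −(S/4)Δα = −(1320/4)×(+0.019) = -6.270 W/m².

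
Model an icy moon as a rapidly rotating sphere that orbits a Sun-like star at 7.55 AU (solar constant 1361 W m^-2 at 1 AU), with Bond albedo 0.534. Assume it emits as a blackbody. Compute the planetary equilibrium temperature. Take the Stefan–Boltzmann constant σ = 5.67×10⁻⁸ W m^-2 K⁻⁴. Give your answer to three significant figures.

83.7 K

Irradiance scales as 1/d², so S = 1361 W m^-2 × (1/7.55)² = 23.88 W m^-2.
Absorbed flux (global mean): S(1−α)/4 = 23.88·0.466/4 = 2.782 W m^-2.
Balancing against σT⁴: T = (2.782/5.67×10⁻⁸)^(1/4) = 83.69 K.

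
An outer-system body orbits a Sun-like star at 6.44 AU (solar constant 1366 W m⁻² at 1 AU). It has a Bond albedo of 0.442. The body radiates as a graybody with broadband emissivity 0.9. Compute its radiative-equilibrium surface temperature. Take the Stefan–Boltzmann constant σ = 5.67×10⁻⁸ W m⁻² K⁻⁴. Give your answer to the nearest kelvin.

97 kelvin

By the inverse-square law, S = 1366/6.44² = 32.94 W m⁻².
Absorbed flux (global mean): S(1−α)/4 = 32.94·0.558/4 = 4.595 W m⁻².
Equating to εσT⁴ with ε = 0.9: T = (4.595/0.9σ)^(1/4) = 97.41 K.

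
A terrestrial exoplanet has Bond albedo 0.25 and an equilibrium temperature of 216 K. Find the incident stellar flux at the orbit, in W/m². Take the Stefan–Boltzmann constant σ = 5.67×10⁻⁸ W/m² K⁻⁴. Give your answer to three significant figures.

Invert the energy balance for S: S = 4σT⁴/(1−α).
The emitted flux is σT⁴ = 123.4 W/m².
S = 4·123.4/0.75 = 658.3 W/m².

658 W/m²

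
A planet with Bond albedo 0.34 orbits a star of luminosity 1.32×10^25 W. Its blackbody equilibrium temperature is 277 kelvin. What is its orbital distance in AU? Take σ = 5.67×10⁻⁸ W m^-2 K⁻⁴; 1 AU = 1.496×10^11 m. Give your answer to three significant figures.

Energy balance gives S = 4σT⁴/(1−α) = 2023 W m^-2.
From L = 4πd²S, d = √(1.32×10^25/(4π·2023)) = 2.279×10^10 m = 0.1523 AU.

0.152 AU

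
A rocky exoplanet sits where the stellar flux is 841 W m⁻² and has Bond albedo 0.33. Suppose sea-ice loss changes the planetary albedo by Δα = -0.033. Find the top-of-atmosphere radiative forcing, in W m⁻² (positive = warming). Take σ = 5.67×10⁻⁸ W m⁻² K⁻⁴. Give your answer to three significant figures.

6.94 W m⁻²

The change in absorbed flux is Δ[S(1−α)/4] = −SΔα/4 = 6.938 W m⁻².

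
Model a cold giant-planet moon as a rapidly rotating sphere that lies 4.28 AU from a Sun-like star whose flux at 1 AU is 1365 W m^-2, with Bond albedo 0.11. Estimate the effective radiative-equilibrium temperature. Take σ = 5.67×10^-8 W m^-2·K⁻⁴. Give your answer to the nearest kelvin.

131 K

By the inverse-square law, S = 1365/4.28² = 74.52 W m^-2.
Absorbed flux (global mean): S(1−α)/4 = 74.52·0.89/4 = 16.58 W m^-2.
Balancing against σT⁴: T = (16.58/5.67×10⁻⁸)^(1/4) = 130.8 K.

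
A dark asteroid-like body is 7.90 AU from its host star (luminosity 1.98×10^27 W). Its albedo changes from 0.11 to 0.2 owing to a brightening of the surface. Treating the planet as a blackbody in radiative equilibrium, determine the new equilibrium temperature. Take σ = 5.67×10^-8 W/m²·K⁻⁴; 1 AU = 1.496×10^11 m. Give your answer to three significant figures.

d = 7.90 × 1.496×10^11 m = 1.182×10^12 m.
Spreading L over a sphere of radius d: S = 1.98×10^27/(4π·1.18×10^12²) = 112.8 W/m².
New equilibrium: T₂ = [(1−0.2)·112.8/(4σ)]^(1/4) = 141.2 K.

141 K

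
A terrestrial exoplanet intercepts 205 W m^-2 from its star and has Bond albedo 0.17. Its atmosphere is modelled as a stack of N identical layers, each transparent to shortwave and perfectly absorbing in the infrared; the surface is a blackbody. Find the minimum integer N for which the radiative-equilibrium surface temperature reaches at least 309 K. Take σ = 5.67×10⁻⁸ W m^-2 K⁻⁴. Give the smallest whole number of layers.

12

The effective emission temperature is T_e = [S(1−α)/(4σ)]^¼ = 165.5 K.
Since T_s⁴ = (N+1)T_e⁴, we need N ≥ (T_s/T_e)⁴ − 1 = 11.152.
The minimum whole number is N = 12.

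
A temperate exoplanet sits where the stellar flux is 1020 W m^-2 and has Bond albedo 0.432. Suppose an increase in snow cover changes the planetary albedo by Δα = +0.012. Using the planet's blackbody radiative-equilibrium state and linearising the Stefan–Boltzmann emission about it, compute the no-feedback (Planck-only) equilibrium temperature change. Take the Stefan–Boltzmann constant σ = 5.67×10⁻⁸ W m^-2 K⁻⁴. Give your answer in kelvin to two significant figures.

The baseline emission temperature is T_e = 224.8 K.
ΔF = −(S/4)Δα = −(1020/4)×(+0.012) = -3.060 W m^-2.
Planck response: λ_P = 4σT_e³ = 4·5.67×10⁻⁸·(224.8)³ = 2.577 W m^-2/K.
So ΔT₀ = -3.060/2.577 = -1.19 K.

-1.2 K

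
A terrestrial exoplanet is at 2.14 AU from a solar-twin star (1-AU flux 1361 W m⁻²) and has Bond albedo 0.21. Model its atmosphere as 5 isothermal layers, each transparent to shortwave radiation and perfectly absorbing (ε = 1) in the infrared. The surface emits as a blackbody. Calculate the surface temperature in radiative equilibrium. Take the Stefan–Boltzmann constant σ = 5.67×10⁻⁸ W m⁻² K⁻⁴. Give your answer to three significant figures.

281 kelvin

Flux at the orbit: S = 1361/(2.14)² = 297.2 W m⁻².
OLR = S(1−α)/4 = 58.69 W m⁻²; the top layer radiates at T_e = 179.4 K.
With N = 5 opaque layers, T_s = (N+1)^(1/4)·T_e = 6^(1/4)·179.4 = 280.7 K.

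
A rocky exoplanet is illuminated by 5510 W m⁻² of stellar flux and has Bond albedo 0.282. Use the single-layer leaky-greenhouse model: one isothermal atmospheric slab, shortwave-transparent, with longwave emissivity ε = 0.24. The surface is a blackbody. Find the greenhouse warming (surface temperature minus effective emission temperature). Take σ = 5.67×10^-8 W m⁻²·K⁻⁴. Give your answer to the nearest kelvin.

12 K

At the top of the atmosphere, σT_e⁴ = S(1−α)/4 = 989.0 W m⁻², giving T_e = 363.4 K.
Surface balance with a leaky layer gives σT_s⁴ = σT_e⁴·2/(2−ε), so T_s = T_e·[2/(2−0.24)]^(1/4) = 375.2 K.
The atmosphere warms the surface by 11.80 K.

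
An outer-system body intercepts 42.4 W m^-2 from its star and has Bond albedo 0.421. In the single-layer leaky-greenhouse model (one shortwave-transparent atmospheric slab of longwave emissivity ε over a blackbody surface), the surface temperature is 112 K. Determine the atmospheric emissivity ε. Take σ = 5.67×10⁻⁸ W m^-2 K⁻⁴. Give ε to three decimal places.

First, T_e = [42.40·(1−0.421)/(4σ)]^(1/4) = 102.0 K.
Since (2−ε)/2 = (T_e/T_s)⁴ = 0.6879, ε = 0.6242.

0.624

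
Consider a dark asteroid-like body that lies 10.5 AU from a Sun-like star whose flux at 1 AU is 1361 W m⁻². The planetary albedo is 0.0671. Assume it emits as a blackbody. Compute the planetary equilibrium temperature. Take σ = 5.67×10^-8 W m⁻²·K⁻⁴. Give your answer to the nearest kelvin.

84 kelvin

Irradiance scales as 1/d², so S = 1361 W m⁻² × (1/10.5)² = 12.34 W m⁻².
Absorbed flux (global mean): S(1−α)/4 = 12.34·0.933/4 = 2.879 W m⁻².
Balancing against σT⁴: T = (2.879/5.67×10⁻⁸)^(1/4) = 84.41 K.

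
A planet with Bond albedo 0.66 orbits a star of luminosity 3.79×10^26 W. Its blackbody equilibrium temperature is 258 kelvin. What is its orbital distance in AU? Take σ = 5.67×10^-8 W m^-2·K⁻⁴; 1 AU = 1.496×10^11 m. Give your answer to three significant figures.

The flux needed for this T is 4σT⁴/(1−0.66) = 2956 W m^-2.
Then d = [L/(4πS)]^(1/2) = 1.010×10^11 m, i.e. 0.6752 AU.

0.675 AU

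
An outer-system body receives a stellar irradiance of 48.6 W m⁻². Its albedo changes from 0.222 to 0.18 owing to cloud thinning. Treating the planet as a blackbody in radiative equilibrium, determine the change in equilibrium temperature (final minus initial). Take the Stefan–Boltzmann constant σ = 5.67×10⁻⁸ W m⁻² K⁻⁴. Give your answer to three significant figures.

1.50 kelvin

Initial: T₁ = [S(1−0.222)/(4σ)]^(1/4) = 113.6 K.
Final:   T₂ = [S(1−0.18)/(4σ)]^(1/4) = 115.1 K.
ΔT = T₂ − T₁ = 1.503 K.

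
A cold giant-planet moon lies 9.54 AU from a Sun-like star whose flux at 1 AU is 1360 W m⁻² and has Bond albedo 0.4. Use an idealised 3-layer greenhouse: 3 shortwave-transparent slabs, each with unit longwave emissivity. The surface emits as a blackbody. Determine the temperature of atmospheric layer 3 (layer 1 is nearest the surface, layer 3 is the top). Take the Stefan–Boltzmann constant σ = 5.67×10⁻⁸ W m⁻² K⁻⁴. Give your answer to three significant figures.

79.3 K

Irradiance scales as 1/d², so S = 1360 W m⁻² × (1/9.54)² = 14.94 W m⁻².
OLR = S(1−α)/4 = 2.241 W m⁻²; the top layer radiates at T_e = 79.29 K.
Each opaque layer satisfies 2T_j⁴ = T_{j−1}⁴ + T_{j+1}⁴, giving T_k⁴ = (N+1−k)T_e⁴.
With k = 3: T_3 = (3+1−3)^¼·79.29 K = 79.29 K.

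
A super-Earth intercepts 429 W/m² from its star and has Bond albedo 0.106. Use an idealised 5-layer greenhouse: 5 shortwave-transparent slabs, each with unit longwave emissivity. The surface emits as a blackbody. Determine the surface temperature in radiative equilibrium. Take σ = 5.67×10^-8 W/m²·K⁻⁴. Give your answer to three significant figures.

317 K

The effective emission temperature is T_e = [S(1−α)/(4σ)]^¼ = 202.8 K.
With N = 5 opaque layers, T_s = (N+1)^(1/4)·T_e = 6^(1/4)·202.8 = 317.4 K.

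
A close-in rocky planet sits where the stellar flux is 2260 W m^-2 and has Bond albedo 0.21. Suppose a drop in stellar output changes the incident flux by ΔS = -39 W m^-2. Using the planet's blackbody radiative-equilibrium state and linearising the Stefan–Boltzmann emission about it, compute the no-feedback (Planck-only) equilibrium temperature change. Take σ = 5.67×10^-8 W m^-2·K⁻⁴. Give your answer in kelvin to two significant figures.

Unperturbed T_e = [2260·(1−0.21)/(4σ)]^¼ = 297.9 K.
Only a fraction (1−α) is absorbed and it's spread over 4πR², so ΔF = (1−α)ΔS/4 = -7.703 W m^-2.
Linearising σT⁴ gives d(σT⁴)/dT = 4σT_e³ = 5.994 W m^-2 per K.
Hence the no-feedback warming is ΔF/(4σT_e³) = -1.29 K.

-1.3 K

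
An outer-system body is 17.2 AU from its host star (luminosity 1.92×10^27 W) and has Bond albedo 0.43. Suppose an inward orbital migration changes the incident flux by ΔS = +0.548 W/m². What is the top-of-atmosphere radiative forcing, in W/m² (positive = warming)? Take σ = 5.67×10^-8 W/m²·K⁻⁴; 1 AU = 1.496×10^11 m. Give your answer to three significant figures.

d = 17.2 × 1.496×10^11 m = 2.573×10^12 m.
Flux at the orbit: S = L/(4πd²) = 1.92×10^27/(4π·(2.57×10^12)²) = 23.08 W/m².
TOA radiative forcing: ΔF = (1−α)ΔS/4 = 0.57·(+0.548)/4 = 0.07809 W/m².

0.0781 W/m²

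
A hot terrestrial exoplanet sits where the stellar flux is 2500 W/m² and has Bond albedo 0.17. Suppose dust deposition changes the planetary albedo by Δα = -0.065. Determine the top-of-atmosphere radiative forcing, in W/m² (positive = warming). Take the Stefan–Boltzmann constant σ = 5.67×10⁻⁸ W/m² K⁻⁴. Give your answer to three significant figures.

40.6 W/m²

ΔF = −(S/4)Δα = −(2500/4)×(-0.065) = 40.62 W/m².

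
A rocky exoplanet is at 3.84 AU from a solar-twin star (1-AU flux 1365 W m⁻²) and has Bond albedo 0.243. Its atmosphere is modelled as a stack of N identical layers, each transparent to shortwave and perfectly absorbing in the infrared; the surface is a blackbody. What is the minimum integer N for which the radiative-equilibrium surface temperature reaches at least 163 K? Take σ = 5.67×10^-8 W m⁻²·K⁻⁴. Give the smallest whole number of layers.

By the inverse-square law, S = 1365/3.84² = 92.57 W m⁻².
Top-of-atmosphere balance: σT_e⁴ = S(1−α)/4 = 17.52 W m⁻² → T_e = 132.6 K.
Need (N+1)T_e⁴ ≥ T_s⁴, i.e. N+1 ≥ (163/132.6)⁴ = 2.285.
Rounding up, N = 2.

2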